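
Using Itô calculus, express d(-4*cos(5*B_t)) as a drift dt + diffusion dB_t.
d(-4*cos(5*B_t)) = (50*cos(5*B_t)) dt + (20*sin(5*B_t)) dB_t

Itô's formula for f(B_t) gives d f(B_t) = f'(B_t) dB_t + (1/2) f''(B_t) dt. Compute derivatives of f(x) = -4*cos(5*x):
  f'(x)  = 20*sin(5*x)
  f''(x) = 100*cos(5*x)
Substitute x = B_t and multiply the f'' term by 1/2:
  drift     = (1/2) * (100*cos(5*x)) evaluated at B_t = 50*cos(5*B_t)
  diffusion = (20*sin(5*x)) evaluated at B_t = 20*sin(5*B_t)
Therefore d(-4*cos(5*B_t)) = (50*cos(5*B_t)) dt + (20*sin(5*B_t)) dB_t.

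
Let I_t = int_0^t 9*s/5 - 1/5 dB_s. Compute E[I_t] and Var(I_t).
E[I_t] = 0; Var(I_t) = t*(27*t^2 - 9*t + 1)/25

The Itô integral of a deterministic integrand f(s) has mean 0 because each increment f(s) * (B_{s+ds} - B_s) has mean 0. By the Itô isometry:
  Var( int_0^t f(s) dB_s ) = E[ (int_0^t f(s) dB_s)^2 ] = int_0^t f(s)^2 ds.
Here f(s) = 9*s/5 - 1/5, so f(s)^2 = (9*s - 1)^2/25. Integrate:
  int_0^t ((9*s - 1)^2/25) ds = t*(27*t^2 - 9*t + 1)/25.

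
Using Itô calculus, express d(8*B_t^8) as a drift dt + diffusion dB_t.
d(8*B_t^8) = (224*B_t^6) dt + (64*B_t^7) dB_t

Itô's formula for f(B_t) gives d f(B_t) = f'(B_t) dB_t + (1/2) f''(B_t) dt. Compute derivatives of f(x) = 8*x^8:
  f'(x)  = 64*x^7
  f''(x) = 448*x^6
Substitute x = B_t and multiply the f'' term by 1/2:
  drift     = (1/2) * (448*x^6) evaluated at B_t = 224*B_t^6
  diffusion = (64*x^7) evaluated at B_t = 64*B_t^7
Therefore d(8*B_t^8) = (224*B_t^6) dt + (64*B_t^7) dB_t.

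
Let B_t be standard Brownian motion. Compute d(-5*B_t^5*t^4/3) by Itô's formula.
d(-5*B_t^5*t^4/3) = (10*B_t^3*t^3*(-2*B_t^2 - 5*t)/3) dt + (-25*B_t^4*t^4/3) dB_t

Itô's formula for f(t, x): d f(t, B_t) = (f_t + (1/2) f_xx) dt + f_x dB_t. Compute partials of f(t, x) = -5*t^4*x^5/3:
  f_t(t,x)  = -20*t^3*x^5/3
  f_x(t,x)  = -25*t^4*x^4/3
  f_xx(t,x) = -100*t^4*x^3/3
Assemble drift = f_t + (1/2) f_xx = 10*t^3*x^3*(-5*t - 2*x^2)/3 and diffusion = f_x = -25*t^4*x^4/3. Substituting x = B_t:
  d(-5*B_t^5*t^4/3) = (10*B_t^3*t^3*(-2*B_t^2 - 5*t)/3) dt + (-25*B_t^4*t^4/3) dB_t.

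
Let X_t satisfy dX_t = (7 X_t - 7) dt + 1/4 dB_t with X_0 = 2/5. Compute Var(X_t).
Var(X_t) = exp(14*t)/224 - 1/224

The variance V(t) = Var(X_t) satisfies V'(t) = 2 a V(t) + c^2 with V(0) = 0 (drift coefficient is linear in X, diffusion is constant). With a = 7, c = 1/4, the solution is
  V(t) = (c^2 / (2 a)) * (exp(2 a t) - 1)
       = ((1/4)^2 / (2*7)) * (exp(14 t) - 1)
       = exp(14*t)/224 - 1/224.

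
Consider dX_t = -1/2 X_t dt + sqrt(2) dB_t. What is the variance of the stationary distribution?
lim Var(X_t) = 2

The OU SDE dX = -theta X dt + sigma dB admits the integrating factor exp(theta t): d(exp(theta t) X_t) = sigma exp(theta t) dB_t. Integrating from 0 to t gives X_t = x_0 * exp(-theta t) + sigma * int_0^t exp(-theta (t-s)) dB_s for any initial x_0. The Itô integral has variance (by the Itô isometry) sigma^2 * int_0^t exp(-2 theta (t - s)) ds = sigma^2 * (1 - exp(-2 theta t)) / (2 theta), independent of x_0.
With theta = 1/2, sigma = sqrt(2):
  Var(X_t) = (sqrt(2))^2 * (1 - exp(-2*1/2 t)) / (2 * 1/2) = 2 - 2*exp(-t).
As t -> infinity, exp(-2*1/2 t) -> 0, so the stationary variance is sigma^2 / (2 theta) = 2.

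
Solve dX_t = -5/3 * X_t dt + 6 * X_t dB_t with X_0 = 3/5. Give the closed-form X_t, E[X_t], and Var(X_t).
X_t = 3/5 * exp((-59/3) t + (6) B_t); E[X_t] = 3*exp(-5*t/3)/5; Var(X_t) = (9*exp(36*t) - 9)*exp(-10*t/3)/25

For GBM dX = mu X dt + sigma X dB with X_0 = x_0, apply Itô to Y = log X: dY = (mu - sigma^2/2) dt + sigma dB, so Y_t = log(x_0) + (mu - sigma^2/2) t + sigma B_t and hence X_t = x_0 * exp((mu - sigma^2/2) t + sigma B_t).
With mu = -5/3, sigma = 6, x_0 = 3/5, this gives:
  X_t = 3/5 * exp((-59/3) * t + (6) * B_t).
Since sigma*B_t ~ Normal(0, sigma^2 t), E[exp(sigma*B_t)] = exp(sigma^2 t / 2); so E[X_t] = x_0 * exp((mu - sigma^2/2) t) * exp(sigma^2 t / 2) = x_0 * exp(mu t) = 3*exp(-5*t/3)/5.
Var(X_t) = E[X_t^2] - (E[X_t])^2 = x_0^2 * exp(2 mu t) * (exp(sigma^2 t) - 1) = (9*exp(36*t) - 9)*exp(-10*t/3)/25.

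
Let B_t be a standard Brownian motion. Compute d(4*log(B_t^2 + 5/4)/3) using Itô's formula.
d(4*log(B_t^2 + 5/4)/3) = (16*(5 - 4*B_t^2)/(3*(4*B_t^2 + 5)^2)) dt + (32*B_t/(3*(4*B_t^2 + 5))) dB_t

Itô's formula for f(B_t) gives d f(B_t) = f'(B_t) dB_t + (1/2) f''(B_t) dt. Compute derivatives of f(x) = 4*log(x^2 + 5/4)/3:
  f'(x)  = 32*x/(3*(4*x^2 + 5))
  f''(x) = 32*(5 - 4*x^2)/(3*(4*x^2 + 5)^2)
Substitute x = B_t and multiply the f'' term by 1/2:
  drift     = (1/2) * (32*(5 - 4*x^2)/(3*(4*x^2 + 5)^2)) evaluated at B_t = 16*(5 - 4*B_t^2)/(3*(4*B_t^2 + 5)^2)
  diffusion = (32*x/(3*(4*x^2 + 5))) evaluated at B_t = 32*B_t/(3*(4*B_t^2 + 5))
Therefore d(4*log(B_t^2 + 5/4)/3) = (16*(5 - 4*B_t^2)/(3*(4*B_t^2 + 5)^2)) dt + (32*B_t/(3*(4*B_t^2 + 5))) dB_t.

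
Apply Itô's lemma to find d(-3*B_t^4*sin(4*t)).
d(-3*B_t^4*sin(4*t)) = (B_t^2*(-12*B_t^2*cos(4*t) - 18*sin(4*t))) dt + (-12*B_t^3*sin(4*t)) dB_t

Itô's formula for f(t, x): d f(t, B_t) = (f_t + (1/2) f_xx) dt + f_x dB_t. Compute partials of f(t, x) = -3*x^4*sin(4*t):
  f_t(t,x)  = -12*x^4*cos(4*t)
  f_x(t,x)  = -12*x^3*sin(4*t)
  f_xx(t,x) = -36*x^2*sin(4*t)
Assemble drift = f_t + (1/2) f_xx = x^2*(-12*x^2*cos(4*t) - 18*sin(4*t)) and diffusion = f_x = -12*x^3*sin(4*t). Substituting x = B_t:
  d(-3*B_t^4*sin(4*t)) = (B_t^2*(-12*B_t^2*cos(4*t) - 18*sin(4*t))) dt + (-12*B_t^3*sin(4*t)) dB_t.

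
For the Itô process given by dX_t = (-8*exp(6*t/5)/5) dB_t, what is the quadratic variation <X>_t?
<X>_t = 16*exp(12*t/5)/15 - 16/15

For an Itô process dX_t = a(t) dt + b(t) dB_t, the quadratic variation is <X>_t = int_0^t b(s)^2 ds (the drift term does not contribute). Here b(s) = -8*exp(6*s/5)/5, so
  b(s)^2 = 64*exp(12*s/5)/25.
Integrating from 0 to t:
  <X>_t = int_0^t (64*exp(12*s/5)/25) ds = 16*exp(12*t/5)/15 - 16/15.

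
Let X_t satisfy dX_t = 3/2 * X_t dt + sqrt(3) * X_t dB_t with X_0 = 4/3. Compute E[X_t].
E[X_t] = 4*exp(3*t/2)/3

For GBM dX = mu X dt + sigma X dB with X_0 = x_0, apply Itô to Y = log X: dY = (mu - sigma^2/2) dt + sigma dB, so Y_t = log(x_0) + (mu - sigma^2/2) t + sigma B_t and hence X_t = x_0 * exp((mu - sigma^2/2) t + sigma B_t).
With mu = 3/2, sigma = sqrt(3), x_0 = 4/3, this gives:
  X_t = 4/3 * exp((0) * t + (sqrt(3)) * B_t).
Since sigma*B_t ~ Normal(0, sigma^2 t), E[exp(sigma*B_t)] = exp(sigma^2 t / 2); so E[X_t] = x_0 * exp((mu - sigma^2/2) t) * exp(sigma^2 t / 2) = x_0 * exp(mu t) = 4*exp(3*t/2)/3.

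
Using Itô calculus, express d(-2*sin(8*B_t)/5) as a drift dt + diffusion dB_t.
d(-2*sin(8*B_t)/5) = (64*sin(8*B_t)/5) dt + (-16*cos(8*B_t)/5) dB_t

Itô's formula for f(B_t) gives d f(B_t) = f'(B_t) dB_t + (1/2) f''(B_t) dt. Compute derivatives of f(x) = -2*sin(8*x)/5:
  f'(x)  = -16*cos(8*x)/5
  f''(x) = 128*sin(8*x)/5
Substitute x = B_t and multiply the f'' term by 1/2:
  drift     = (1/2) * (128*sin(8*x)/5) evaluated at B_t = 64*sin(8*B_t)/5
  diffusion = (-16*cos(8*x)/5) evaluated at B_t = -16*cos(8*B_t)/5
Therefore d(-2*sin(8*B_t)/5) = (64*sin(8*B_t)/5) dt + (-16*cos(8*B_t)/5) dB_t.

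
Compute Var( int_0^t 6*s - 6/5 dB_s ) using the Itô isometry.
Var = 12*t*(25*t^2 - 15*t + 3)/25

The Itô integral of a deterministic integrand f(s) has mean 0 because each increment f(s) * (B_{s+ds} - B_s) has mean 0. By the Itô isometry:
  Var( int_0^t f(s) dB_s ) = E[ (int_0^t f(s) dB_s)^2 ] = int_0^t f(s)^2 ds.
Here f(s) = 6*s - 6/5, so f(s)^2 = 36*(5*s - 1)^2/25. Integrate:
  int_0^t (36*(5*s - 1)^2/25) ds = 12*t*(25*t^2 - 15*t + 3)/25.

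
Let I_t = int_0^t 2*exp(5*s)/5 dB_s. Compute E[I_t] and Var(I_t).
E[I_t] = 0; Var(I_t) = 2*exp(10*t)/125 - 2/125

The Itô integral of a deterministic integrand f(s) has mean 0 because each increment f(s) * (B_{s+ds} - B_s) has mean 0. By the Itô isometry:
  Var( int_0^t f(s) dB_s ) = E[ (int_0^t f(s) dB_s)^2 ] = int_0^t f(s)^2 ds.
Here f(s) = 2*exp(5*s)/5, so f(s)^2 = 4*exp(10*s)/25. Integrate:
  int_0^t (4*exp(10*s)/25) ds = 2*exp(10*t)/125 - 2/125.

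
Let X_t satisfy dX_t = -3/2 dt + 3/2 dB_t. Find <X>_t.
<X>_t = 9*t/4

For an Itô process dX_t = a(t) dt + b(t) dB_t, the quadratic variation is <X>_t = int_0^t b(s)^2 ds (the drift term does not contribute). Here b(s) = 3/2, so
  b(s)^2 = 9/4.
Integrating from 0 to t:
  <X>_t = int_0^t (9/4) ds = 9*t/4.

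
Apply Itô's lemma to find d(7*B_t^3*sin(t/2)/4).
d(7*B_t^3*sin(t/2)/4) = (7*B_t*(B_t^2*cos(t/2) + 6*sin(t/2))/8) dt + (21*B_t^2*sin(t/2)/4) dB_t

Itô's formula for f(t, x): d f(t, B_t) = (f_t + (1/2) f_xx) dt + f_x dB_t. Compute partials of f(t, x) = 7*x^3*sin(t/2)/4:
  f_t(t,x)  = 7*x^3*cos(t/2)/8
  f_x(t,x)  = 21*x^2*sin(t/2)/4
  f_xx(t,x) = 21*x*sin(t/2)/2
Assemble drift = f_t + (1/2) f_xx = 7*x*(x^2*cos(t/2) + 6*sin(t/2))/8 and diffusion = f_x = 21*x^2*sin(t/2)/4. Substituting x = B_t:
  d(7*B_t^3*sin(t/2)/4) = (7*B_t*(B_t^2*cos(t/2) + 6*sin(t/2))/8) dt + (21*B_t^2*sin(t/2)/4) dB_t.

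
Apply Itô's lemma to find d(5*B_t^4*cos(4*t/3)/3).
d(5*B_t^4*cos(4*t/3)/3) = (10*B_t^2*(-2*B_t^2*sin(4*t/3)/9 + cos(4*t/3))) dt + (20*B_t^3*cos(4*t/3)/3) dB_t

Itô's formula for f(t, x): d f(t, B_t) = (f_t + (1/2) f_xx) dt + f_x dB_t. Compute partials of f(t, x) = 5*x^4*cos(4*t/3)/3:
  f_t(t,x)  = -20*x^4*sin(4*t/3)/9
  f_x(t,x)  = 20*x^3*cos(4*t/3)/3
  f_xx(t,x) = 20*x^2*cos(4*t/3)
Assemble drift = f_t + (1/2) f_xx = 10*x^2*(-2*x^2*sin(4*t/3)/9 + cos(4*t/3)) and diffusion = f_x = 20*x^3*cos(4*t/3)/3. Substituting x = B_t:
  d(5*B_t^4*cos(4*t/3)/3) = (10*B_t^2*(-2*B_t^2*sin(4*t/3)/9 + cos(4*t/3))) dt + (20*B_t^3*cos(4*t/3)/3) dB_t.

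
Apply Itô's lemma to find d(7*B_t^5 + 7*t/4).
d(7*B_t^5 + 7*t/4) = (70*B_t^3 + 7/4) dt + (35*B_t^4) dB_t

Itô's formula for f(t, x): d f(t, B_t) = (f_t + (1/2) f_xx) dt + f_x dB_t. Compute partials of f(t, x) = 7*t/4 + 7*x^5:
  f_t(t,x)  = 7/4
  f_x(t,x)  = 35*x^4
  f_xx(t,x) = 140*x^3
Assemble drift = f_t + (1/2) f_xx = 70*x^3 + 7/4 and diffusion = f_x = 35*x^4. Substituting x = B_t:
  d(7*B_t^5 + 7*t/4) = (70*B_t^3 + 7/4) dt + (35*B_t^4) dB_t.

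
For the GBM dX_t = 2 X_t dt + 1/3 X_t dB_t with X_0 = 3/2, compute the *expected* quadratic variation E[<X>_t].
E[<X>_t] = 9*exp(37*t/9)/148 - 9/148

<X>_t = int_0^t ((1/3) * X_s)^2 ds. Taking expectation inside the integral: E[<X>_t] = (1/3)^2 * int_0^t E[X_s^2] ds. For GBM, E[X_s^2] = x_0^2 * exp((2 mu + sigma^2) s). Integrating:
  E[<X>_t] = (1/3)^2 * (3/2)^2 * (exp((2*2 + (1/3)^2) t) - 1) / (2*2 + (1/3)^2)
           = (1/3)^2 * (3/2)^2 * (exp((37/9) t) - 1) / (37/9) = 9*exp(37*t/9)/148 - 9/148.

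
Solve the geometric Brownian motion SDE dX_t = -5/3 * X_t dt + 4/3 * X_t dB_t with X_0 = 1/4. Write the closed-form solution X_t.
X_t = 1/4 * exp((-23/9) * t + (4/3) * B_t)

For GBM dX = mu X dt + sigma X dB with X_0 = x_0, apply Itô to Y = log X: dY = (mu - sigma^2/2) dt + sigma dB, so Y_t = log(x_0) + (mu - sigma^2/2) t + sigma B_t and hence X_t = x_0 * exp((mu - sigma^2/2) t + sigma B_t).
With mu = -5/3, sigma = 4/3, x_0 = 1/4, this gives:
  X_t = 1/4 * exp((-23/9) * t + (4/3) * B_t).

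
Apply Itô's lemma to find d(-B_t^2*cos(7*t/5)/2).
d(-B_t^2*cos(7*t/5)/2) = (7*B_t^2*sin(7*t/5)/10 - cos(7*t/5)/2) dt + (-B_t*cos(7*t/5)) dB_t

Itô's formula for f(t, x): d f(t, B_t) = (f_t + (1/2) f_xx) dt + f_x dB_t. Compute partials of f(t, x) = -x^2*cos(7*t/5)/2:
  f_t(t,x)  = 7*x^2*sin(7*t/5)/10
  f_x(t,x)  = -x*cos(7*t/5)
  f_xx(t,x) = -cos(7*t/5)
Assemble drift = f_t + (1/2) f_xx = 7*x^2*sin(7*t/5)/10 - cos(7*t/5)/2 and diffusion = f_x = -x*cos(7*t/5). Substituting x = B_t:
  d(-B_t^2*cos(7*t/5)/2) = (7*B_t^2*sin(7*t/5)/10 - cos(7*t/5)/2) dt + (-B_t*cos(7*t/5)) dB_t.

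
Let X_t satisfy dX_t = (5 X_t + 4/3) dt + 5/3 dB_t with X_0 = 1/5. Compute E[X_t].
E[X_t] = 7*exp(5*t)/15 - 4/15

Taking expectations and using E[dB_t] = 0, the mean m(t) = E[X_t] satisfies the ODE m'(t) = a m(t) + b with m(0) = x_0. With a = 5, b = 4/3, x_0 = 1/5, the solution is
  m(t) = x_0 * exp(a t) + (b/a) * (exp(a t) - 1)
       = (1/5) * exp(5 t) + ((4/3)/5) * (exp(5 t) - 1)
       = 7*exp(5*t)/15 - 4/15.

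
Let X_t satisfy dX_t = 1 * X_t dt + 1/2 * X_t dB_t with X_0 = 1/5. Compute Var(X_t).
Var(X_t) = (exp(t/4) - 1)*exp(2*t)/25

For GBM dX = mu X dt + sigma X dB with X_0 = x_0, apply Itô to Y = log X: dY = (mu - sigma^2/2) dt + sigma dB, so Y_t = log(x_0) + (mu - sigma^2/2) t + sigma B_t and hence X_t = x_0 * exp((mu - sigma^2/2) t + sigma B_t).
With mu = 1, sigma = 1/2, x_0 = 1/5, this gives:
  X_t = 1/5 * exp((7/8) * t + (1/2) * B_t).
Since sigma*B_t ~ Normal(0, sigma^2 t), E[exp(sigma*B_t)] = exp(sigma^2 t / 2); so E[X_t] = x_0 * exp((mu - sigma^2/2) t) * exp(sigma^2 t / 2) = x_0 * exp(mu t) = exp(t)/5.
Var(X_t) = E[X_t^2] - (E[X_t])^2 = x_0^2 * exp(2 mu t) * (exp(sigma^2 t) - 1) = (exp(t/4) - 1)*exp(2*t)/25.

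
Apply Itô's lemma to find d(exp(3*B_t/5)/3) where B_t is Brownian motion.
d(exp(3*B_t/5)/3) = (3*exp(3*B_t/5)/50) dt + (exp(3*B_t/5)/5) dB_t

Itô's formula for f(B_t) gives d f(B_t) = f'(B_t) dB_t + (1/2) f''(B_t) dt. Compute derivatives of f(x) = exp(3*x/5)/3:
  f'(x)  = exp(3*x/5)/5
  f''(x) = 3*exp(3*x/5)/25
Substitute x = B_t and multiply the f'' term by 1/2:
  drift     = (1/2) * (3*exp(3*x/5)/25) evaluated at B_t = 3*exp(3*B_t/5)/50
  diffusion = (exp(3*x/5)/5) evaluated at B_t = exp(3*B_t/5)/5
Therefore d(exp(3*B_t/5)/3) = (3*exp(3*B_t/5)/50) dt + (exp(3*B_t/5)/5) dB_t.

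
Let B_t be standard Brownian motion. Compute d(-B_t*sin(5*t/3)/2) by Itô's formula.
d(-B_t*sin(5*t/3)/2) = (-5*B_t*cos(5*t/3)/6) dt + (-sin(5*t/3)/2) dB_t

Itô's formula for f(t, x): d f(t, B_t) = (f_t + (1/2) f_xx) dt + f_x dB_t. Compute partials of f(t, x) = -x*sin(5*t/3)/2:
  f_t(t,x)  = -5*x*cos(5*t/3)/6
  f_x(t,x)  = -sin(5*t/3)/2
  f_xx(t,x) = 0
Assemble drift = f_t + (1/2) f_xx = -5*x*cos(5*t/3)/6 and diffusion = f_x = -sin(5*t/3)/2. Substituting x = B_t:
  d(-B_t*sin(5*t/3)/2) = (-5*B_t*cos(5*t/3)/6) dt + (-sin(5*t/3)/2) dB_t.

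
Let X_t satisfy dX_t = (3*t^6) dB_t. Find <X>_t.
<X>_t = 9*t^13/13

For an Itô process dX_t = a(t) dt + b(t) dB_t, the quadratic variation is <X>_t = int_0^t b(s)^2 ds (the drift term does not contribute). Here b(s) = 3*s^6, so
  b(s)^2 = 9*s^12.
Integrating from 0 to t:
  <X>_t = int_0^t (9*s^12) ds = 9*t^13/13.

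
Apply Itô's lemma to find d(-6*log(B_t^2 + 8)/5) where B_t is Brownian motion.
d(-6*log(B_t^2 + 8)/5) = (6*(B_t^2 - 8)/(5*(B_t^2 + 8)^2)) dt + (-12*B_t/(5*B_t^2 + 40)) dB_t

Itô's formula for f(B_t) gives d f(B_t) = f'(B_t) dB_t + (1/2) f''(B_t) dt. Compute derivatives of f(x) = -6*log(x^2 + 8)/5:
  f'(x)  = -12*x/(5*x^2 + 40)
  f''(x) = 12*(x^2 - 8)/(5*(x^2 + 8)^2)
Substitute x = B_t and multiply the f'' term by 1/2:
  drift     = (1/2) * (12*(x^2 - 8)/(5*(x^2 + 8)^2)) evaluated at B_t = 6*(B_t^2 - 8)/(5*(B_t^2 + 8)^2)
  diffusion = (-12*x/(5*x^2 + 40)) evaluated at B_t = -12*B_t/(5*B_t^2 + 40)
Therefore d(-6*log(B_t^2 + 8)/5) = (6*(B_t^2 - 8)/(5*(B_t^2 + 8)^2)) dt + (-12*B_t/(5*B_t^2 + 40)) dB_t.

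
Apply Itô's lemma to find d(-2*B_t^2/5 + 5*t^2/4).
d(-2*B_t^2/5 + 5*t^2/4) = (5*t/2 - 2/5) dt + (-4*B_t/5) dB_t

Itô's formula for f(t, x): d f(t, B_t) = (f_t + (1/2) f_xx) dt + f_x dB_t. Compute partials of f(t, x) = 5*t^2/4 - 2*x^2/5:
  f_t(t,x)  = 5*t/2
  f_x(t,x)  = -4*x/5
  f_xx(t,x) = -4/5
Assemble drift = f_t + (1/2) f_xx = 5*t/2 - 2/5 and diffusion = f_x = -4*x/5. Substituting x = B_t:
  d(-2*B_t^2/5 + 5*t^2/4) = (5*t/2 - 2/5) dt + (-4*B_t/5) dB_t.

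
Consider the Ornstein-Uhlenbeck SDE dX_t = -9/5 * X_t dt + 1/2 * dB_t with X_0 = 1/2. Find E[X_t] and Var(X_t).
E[X_t] = exp(-9*t/5)/2; Var(X_t) = 5/72 - 5*exp(-18*t/5)/72

The OU SDE dX = -theta X dt + sigma dB admits the integrating factor exp(theta t): d(exp(theta t) X_t) = sigma exp(theta t) dB_t. Integrating from 0 to t:
  X_t = x_0 * exp(-theta t) + sigma * int_0^t exp(-theta (t-s)) dB_s.
The Itô integral has mean 0 and (by the Itô isometry) variance sigma^2 * int_0^t exp(-2 theta (t - s)) ds = sigma^2 * (1 - exp(-2 theta t)) / (2 theta).
With theta = 9/5, sigma = 1/2, x_0 = 1/2:
  E[X_t] = 1/2 * exp(-9/5 t) = exp(-9*t/5)/2
  Var(X_t) = (1/2)^2 * (1 - exp(-2*9/5 t)) / (2 * 9/5) = 5/72 - 5*exp(-18*t/5)/72.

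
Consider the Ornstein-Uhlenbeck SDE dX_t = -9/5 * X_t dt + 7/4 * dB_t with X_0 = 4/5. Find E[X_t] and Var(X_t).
E[X_t] = 4*exp(-9*t/5)/5; Var(X_t) = 245/288 - 245*exp(-18*t/5)/288

The OU SDE dX = -theta X dt + sigma dB admits the integrating factor exp(theta t): d(exp(theta t) X_t) = sigma exp(theta t) dB_t. Integrating from 0 to t:
  X_t = x_0 * exp(-theta t) + sigma * int_0^t exp(-theta (t-s)) dB_s.
The Itô integral has mean 0 and (by the Itô isometry) variance sigma^2 * int_0^t exp(-2 theta (t - s)) ds = sigma^2 * (1 - exp(-2 theta t)) / (2 theta).
With theta = 9/5, sigma = 7/4, x_0 = 4/5:
  E[X_t] = 4/5 * exp(-9/5 t) = 4*exp(-9*t/5)/5
  Var(X_t) = (7/4)^2 * (1 - exp(-2*9/5 t)) / (2 * 9/5) = 245/288 - 245*exp(-18*t/5)/288.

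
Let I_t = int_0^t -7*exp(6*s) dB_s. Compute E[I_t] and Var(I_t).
E[I_t] = 0; Var(I_t) = 49*exp(12*t)/12 - 49/12

The Itô integral of a deterministic integrand f(s) has mean 0 because each increment f(s) * (B_{s+ds} - B_s) has mean 0. By the Itô isometry:
  Var( int_0^t f(s) dB_s ) = E[ (int_0^t f(s) dB_s)^2 ] = int_0^t f(s)^2 ds.
Here f(s) = -7*exp(6*s), so f(s)^2 = 49*exp(12*s). Integrate:
  int_0^t (49*exp(12*s)) ds = 49*exp(12*t)/12 - 49/12.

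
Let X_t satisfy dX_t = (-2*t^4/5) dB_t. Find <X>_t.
<X>_t = 4*t^9/225

For an Itô process dX_t = a(t) dt + b(t) dB_t, the quadratic variation is <X>_t = int_0^t b(s)^2 ds (the drift term does not contribute). Here b(s) = -2*s^4/5, so
  b(s)^2 = 4*s^8/25.
Integrating from 0 to t:
  <X>_t = int_0^t (4*s^8/25) ds = 4*t^9/225.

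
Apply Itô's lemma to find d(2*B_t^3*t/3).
d(2*B_t^3*t/3) = (2*B_t*(B_t^2 + 3*t)/3) dt + (2*B_t^2*t) dB_t

Itô's formula for f(t, x): d f(t, B_t) = (f_t + (1/2) f_xx) dt + f_x dB_t. Compute partials of f(t, x) = 2*t*x^3/3:
  f_t(t,x)  = 2*x^3/3
  f_x(t,x)  = 2*t*x^2
  f_xx(t,x) = 4*t*x
Assemble drift = f_t + (1/2) f_xx = 2*x*(3*t + x^2)/3 and diffusion = f_x = 2*t*x^2. Substituting x = B_t:
  d(2*B_t^3*t/3) = (2*B_t*(B_t^2 + 3*t)/3) dt + (2*B_t^2*t) dB_t.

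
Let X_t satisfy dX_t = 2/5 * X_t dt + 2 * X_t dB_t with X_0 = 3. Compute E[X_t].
E[X_t] = 3*exp(2*t/5)

For GBM dX = mu X dt + sigma X dB with X_0 = x_0, apply Itô to Y = log X: dY = (mu - sigma^2/2) dt + sigma dB, so Y_t = log(x_0) + (mu - sigma^2/2) t + sigma B_t and hence X_t = x_0 * exp((mu - sigma^2/2) t + sigma B_t).
With mu = 2/5, sigma = 2, x_0 = 3, this gives:
  X_t = 3 * exp((-8/5) * t + (2) * B_t).
Since sigma*B_t ~ Normal(0, sigma^2 t), E[exp(sigma*B_t)] = exp(sigma^2 t / 2); so E[X_t] = x_0 * exp((mu - sigma^2/2) t) * exp(sigma^2 t / 2) = x_0 * exp(mu t) = 3*exp(2*t/5).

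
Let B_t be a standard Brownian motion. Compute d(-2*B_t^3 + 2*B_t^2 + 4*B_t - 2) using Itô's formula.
d(-2*B_t^3 + 2*B_t^2 + 4*B_t - 2) = (2 - 6*B_t) dt + (-6*B_t^2 + 4*B_t + 4) dB_t

Itô's formula for f(B_t) gives d f(B_t) = f'(B_t) dB_t + (1/2) f''(B_t) dt. Compute derivatives of f(x) = -2*x^3 + 2*x^2 + 4*x - 2:
  f'(x)  = -6*x^2 + 4*x + 4
  f''(x) = 4 - 12*x
Substitute x = B_t and multiply the f'' term by 1/2:
  drift     = (1/2) * (4 - 12*x) evaluated at B_t = 2 - 6*B_t
  diffusion = (-6*x^2 + 4*x + 4) evaluated at B_t = -6*B_t^2 + 4*B_t + 4
Therefore d(-2*B_t^3 + 2*B_t^2 + 4*B_t - 2) = (2 - 6*B_t) dt + (-6*B_t^2 + 4*B_t + 4) dB_t.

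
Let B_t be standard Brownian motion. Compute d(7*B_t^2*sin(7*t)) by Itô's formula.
d(7*B_t^2*sin(7*t)) = (49*B_t^2*cos(7*t) + 7*sin(7*t)) dt + (14*B_t*sin(7*t)) dB_t

Itô's formula for f(t, x): d f(t, B_t) = (f_t + (1/2) f_xx) dt + f_x dB_t. Compute partials of f(t, x) = 7*x^2*sin(7*t):
  f_t(t,x)  = 49*x^2*cos(7*t)
  f_x(t,x)  = 14*x*sin(7*t)
  f_xx(t,x) = 14*sin(7*t)
Assemble drift = f_t + (1/2) f_xx = 49*x^2*cos(7*t) + 7*sin(7*t) and diffusion = f_x = 14*x*sin(7*t). Substituting x = B_t:
  d(7*B_t^2*sin(7*t)) = (49*B_t^2*cos(7*t) + 7*sin(7*t)) dt + (14*B_t*sin(7*t)) dB_t.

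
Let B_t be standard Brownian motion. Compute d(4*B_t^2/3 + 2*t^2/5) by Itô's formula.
d(4*B_t^2/3 + 2*t^2/5) = (4*t/5 + 4/3) dt + (8*B_t/3) dB_t

Itô's formula for f(t, x): d f(t, B_t) = (f_t + (1/2) f_xx) dt + f_x dB_t. Compute partials of f(t, x) = 2*t^2/5 + 4*x^2/3:
  f_t(t,x)  = 4*t/5
  f_x(t,x)  = 8*x/3
  f_xx(t,x) = 8/3
Assemble drift = f_t + (1/2) f_xx = 4*t/5 + 4/3 and diffusion = f_x = 8*x/3. Substituting x = B_t:
  d(4*B_t^2/3 + 2*t^2/5) = (4*t/5 + 4/3) dt + (8*B_t/3) dB_t.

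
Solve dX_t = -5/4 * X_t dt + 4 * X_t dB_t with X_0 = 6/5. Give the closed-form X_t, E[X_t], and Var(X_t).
X_t = 6/5 * exp((-37/4) t + (4) B_t); E[X_t] = 6*exp(-5*t/4)/5; Var(X_t) = (36*exp(16*t) - 36)*exp(-5*t/2)/25

For GBM dX = mu X dt + sigma X dB with X_0 = x_0, apply Itô to Y = log X: dY = (mu - sigma^2/2) dt + sigma dB, so Y_t = log(x_0) + (mu - sigma^2/2) t + sigma B_t and hence X_t = x_0 * exp((mu - sigma^2/2) t + sigma B_t).
With mu = -5/4, sigma = 4, x_0 = 6/5, this gives:
  X_t = 6/5 * exp((-37/4) * t + (4) * B_t).
Since sigma*B_t ~ Normal(0, sigma^2 t), E[exp(sigma*B_t)] = exp(sigma^2 t / 2); so E[X_t] = x_0 * exp((mu - sigma^2/2) t) * exp(sigma^2 t / 2) = x_0 * exp(mu t) = 6*exp(-5*t/4)/5.
Var(X_t) = E[X_t^2] - (E[X_t])^2 = x_0^2 * exp(2 mu t) * (exp(sigma^2 t) - 1) = (36*exp(16*t) - 36)*exp(-5*t/2)/25.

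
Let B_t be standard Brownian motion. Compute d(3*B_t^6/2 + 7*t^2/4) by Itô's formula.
d(3*B_t^6/2 + 7*t^2/4) = (45*B_t^4/2 + 7*t/2) dt + (9*B_t^5) dB_t

Itô's formula for f(t, x): d f(t, B_t) = (f_t + (1/2) f_xx) dt + f_x dB_t. Compute partials of f(t, x) = 7*t^2/4 + 3*x^6/2:
  f_t(t,x)  = 7*t/2
  f_x(t,x)  = 9*x^5
  f_xx(t,x) = 45*x^4
Assemble drift = f_t + (1/2) f_xx = 7*t/2 + 45*x^4/2 and diffusion = f_x = 9*x^5. Substituting x = B_t:
  d(3*B_t^6/2 + 7*t^2/4) = (45*B_t^4/2 + 7*t/2) dt + (9*B_t^5) dB_t.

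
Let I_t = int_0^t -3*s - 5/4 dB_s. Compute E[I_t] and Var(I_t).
E[I_t] = 0; Var(I_t) = t*(48*t^2 + 60*t + 25)/16

The Itô integral of a deterministic integrand f(s) has mean 0 because each increment f(s) * (B_{s+ds} - B_s) has mean 0. By the Itô isometry:
  Var( int_0^t f(s) dB_s ) = E[ (int_0^t f(s) dB_s)^2 ] = int_0^t f(s)^2 ds.
Here f(s) = -3*s - 5/4, so f(s)^2 = (12*s + 5)^2/16. Integrate:
  int_0^t ((12*s + 5)^2/16) ds = t*(48*t^2 + 60*t + 25)/16.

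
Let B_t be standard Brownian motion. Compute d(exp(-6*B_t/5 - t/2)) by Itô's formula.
d(exp(-6*B_t/5 - t/2)) = (11*exp(-6*B_t/5 - t/2)/50) dt + (-6*exp(-6*B_t/5 - t/2)/5) dB_t

Itô's formula for f(t, x): d f(t, B_t) = (f_t + (1/2) f_xx) dt + f_x dB_t. Compute partials of f(t, x) = exp(-t/2 - 6*x/5):
  f_t(t,x)  = -exp(-t/2 - 6*x/5)/2
  f_x(t,x)  = -6*exp(-t/2 - 6*x/5)/5
  f_xx(t,x) = 36*exp(-t/2 - 6*x/5)/25
Assemble drift = f_t + (1/2) f_xx = 11*exp(-t/2 - 6*x/5)/50 and diffusion = f_x = -6*exp(-t/2 - 6*x/5)/5. Substituting x = B_t:
  d(exp(-6*B_t/5 - t/2)) = (11*exp(-6*B_t/5 - t/2)/50) dt + (-6*exp(-6*B_t/5 - t/2)/5) dB_t.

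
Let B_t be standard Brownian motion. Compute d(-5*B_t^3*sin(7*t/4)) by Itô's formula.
d(-5*B_t^3*sin(7*t/4)) = (-35*B_t^3*cos(7*t/4)/4 - 15*B_t*sin(7*t/4)) dt + (-15*B_t^2*sin(7*t/4)) dB_t

Itô's formula for f(t, x): d f(t, B_t) = (f_t + (1/2) f_xx) dt + f_x dB_t. Compute partials of f(t, x) = -5*x^3*sin(7*t/4):
  f_t(t,x)  = -35*x^3*cos(7*t/4)/4
  f_x(t,x)  = -15*x^2*sin(7*t/4)
  f_xx(t,x) = -30*x*sin(7*t/4)
Assemble drift = f_t + (1/2) f_xx = -35*x^3*cos(7*t/4)/4 - 15*x*sin(7*t/4) and diffusion = f_x = -15*x^2*sin(7*t/4). Substituting x = B_t:
  d(-5*B_t^3*sin(7*t/4)) = (-35*B_t^3*cos(7*t/4)/4 - 15*B_t*sin(7*t/4)) dt + (-15*B_t^2*sin(7*t/4)) dB_t.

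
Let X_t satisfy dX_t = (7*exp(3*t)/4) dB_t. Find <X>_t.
<X>_t = 49*exp(6*t)/96 - 49/96

For an Itô process dX_t = a(t) dt + b(t) dB_t, the quadratic variation is <X>_t = int_0^t b(s)^2 ds (the drift term does not contribute). Here b(s) = 7*exp(3*s)/4, so
  b(s)^2 = 49*exp(6*s)/16.
Integrating from 0 to t:
  <X>_t = int_0^t (49*exp(6*s)/16) ds = 49*exp(6*t)/96 - 49/96.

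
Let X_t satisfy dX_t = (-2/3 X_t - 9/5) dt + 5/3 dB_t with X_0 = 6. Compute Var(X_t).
Var(X_t) = 25/12 - 25*exp(-4*t/3)/12

The variance V(t) = Var(X_t) satisfies V'(t) = 2 a V(t) + c^2 with V(0) = 0 (drift coefficient is linear in X, diffusion is constant). With a = -2/3, c = 5/3, the solution is
  V(t) = (c^2 / (2 a)) * (exp(2 a t) - 1)
       = ((5/3)^2 / (2*(-2/3))) * (exp((-4/3) t) - 1)
       = 25/12 - 25*exp(-4*t/3)/12.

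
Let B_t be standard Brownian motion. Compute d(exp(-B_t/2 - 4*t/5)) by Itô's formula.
d(exp(-B_t/2 - 4*t/5)) = (-27*exp(-B_t/2 - 4*t/5)/40) dt + (-exp(-B_t/2 - 4*t/5)/2) dB_t

Itô's formula for f(t, x): d f(t, B_t) = (f_t + (1/2) f_xx) dt + f_x dB_t. Compute partials of f(t, x) = exp(-4*t/5 - x/2):
  f_t(t,x)  = -4*exp(-4*t/5 - x/2)/5
  f_x(t,x)  = -exp(-4*t/5 - x/2)/2
  f_xx(t,x) = exp(-4*t/5 - x/2)/4
Assemble drift = f_t + (1/2) f_xx = -27*exp(-4*t/5 - x/2)/40 and diffusion = f_x = -exp(-4*t/5 - x/2)/2. Substituting x = B_t:
  d(exp(-B_t/2 - 4*t/5)) = (-27*exp(-B_t/2 - 4*t/5)/40) dt + (-exp(-B_t/2 - 4*t/5)/2) dB_t.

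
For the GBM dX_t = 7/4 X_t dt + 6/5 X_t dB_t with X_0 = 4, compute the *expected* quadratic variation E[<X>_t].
E[<X>_t] = 1152*exp(247*t/50)/247 - 1152/247

<X>_t = int_0^t ((6/5) * X_s)^2 ds. Taking expectation inside the integral: E[<X>_t] = (6/5)^2 * int_0^t E[X_s^2] ds. For GBM, E[X_s^2] = x_0^2 * exp((2 mu + sigma^2) s). Integrating:
  E[<X>_t] = (6/5)^2 * 4^2 * (exp((2*(7/4) + (6/5)^2) t) - 1) / (2*(7/4) + (6/5)^2)
           = (6/5)^2 * 4^2 * (exp((247/50) t) - 1) / (247/50) = 1152*exp(247*t/50)/247 - 1152/247.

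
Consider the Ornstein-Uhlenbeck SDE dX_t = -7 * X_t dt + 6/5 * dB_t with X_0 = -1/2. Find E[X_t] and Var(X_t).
E[X_t] = -exp(-7*t)/2; Var(X_t) = 18/175 - 18*exp(-14*t)/175

The OU SDE dX = -theta X dt + sigma dB admits the integrating factor exp(theta t): d(exp(theta t) X_t) = sigma exp(theta t) dB_t. Integrating from 0 to t:
  X_t = x_0 * exp(-theta t) + sigma * int_0^t exp(-theta (t-s)) dB_s.
The Itô integral has mean 0 and (by the Itô isometry) variance sigma^2 * int_0^t exp(-2 theta (t - s)) ds = sigma^2 * (1 - exp(-2 theta t)) / (2 theta).
With theta = 7, sigma = 6/5, x_0 = -1/2:
  E[X_t] = -1/2 * exp(-7 t) = -exp(-7*t)/2
  Var(X_t) = (6/5)^2 * (1 - exp(-2*7 t)) / (2 * 7) = 18/175 - 18*exp(-14*t)/175.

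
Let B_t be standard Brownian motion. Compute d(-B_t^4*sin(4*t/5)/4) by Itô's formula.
d(-B_t^4*sin(4*t/5)/4) = (B_t^2*(-2*B_t^2*cos(4*t/5) - 15*sin(4*t/5))/10) dt + (-B_t^3*sin(4*t/5)) dB_t

Itô's formula for f(t, x): d f(t, B_t) = (f_t + (1/2) f_xx) dt + f_x dB_t. Compute partials of f(t, x) = -x^4*sin(4*t/5)/4:
  f_t(t,x)  = -x^4*cos(4*t/5)/5
  f_x(t,x)  = -x^3*sin(4*t/5)
  f_xx(t,x) = -3*x^2*sin(4*t/5)
Assemble drift = f_t + (1/2) f_xx = x^2*(-2*x^2*cos(4*t/5) - 15*sin(4*t/5))/10 and diffusion = f_x = -x^3*sin(4*t/5). Substituting x = B_t:
  d(-B_t^4*sin(4*t/5)/4) = (B_t^2*(-2*B_t^2*cos(4*t/5) - 15*sin(4*t/5))/10) dt + (-B_t^3*sin(4*t/5)) dB_t.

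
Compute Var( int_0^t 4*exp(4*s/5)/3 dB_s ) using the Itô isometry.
Var = 10*exp(8*t/5)/9 - 10/9

The Itô integral of a deterministic integrand f(s) has mean 0 because each increment f(s) * (B_{s+ds} - B_s) has mean 0. By the Itô isometry:
  Var( int_0^t f(s) dB_s ) = E[ (int_0^t f(s) dB_s)^2 ] = int_0^t f(s)^2 ds.
Here f(s) = 4*exp(4*s/5)/3, so f(s)^2 = 16*exp(8*s/5)/9. Integrate:
  int_0^t (16*exp(8*s/5)/9) ds = 10*exp(8*t/5)/9 - 10/9.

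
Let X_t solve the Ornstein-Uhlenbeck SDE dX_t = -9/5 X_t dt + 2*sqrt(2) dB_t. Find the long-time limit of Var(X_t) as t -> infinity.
lim Var(X_t) = 20/9

The OU SDE dX = -theta X dt + sigma dB admits the integrating factor exp(theta t): d(exp(theta t) X_t) = sigma exp(theta t) dB_t. Integrating from 0 to t gives X_t = x_0 * exp(-theta t) + sigma * int_0^t exp(-theta (t-s)) dB_s for any initial x_0. The Itô integral has variance (by the Itô isometry) sigma^2 * int_0^t exp(-2 theta (t - s)) ds = sigma^2 * (1 - exp(-2 theta t)) / (2 theta), independent of x_0.
With theta = 9/5, sigma = 2*sqrt(2):
  Var(X_t) = (2*sqrt(2))^2 * (1 - exp(-2*9/5 t)) / (2 * 9/5) = 20/9 - 20*exp(-18*t/5)/9.
As t -> infinity, exp(-2*9/5 t) -> 0, so the stationary variance is sigma^2 / (2 theta) = 20/9.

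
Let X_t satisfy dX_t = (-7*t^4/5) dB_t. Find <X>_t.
<X>_t = 49*t^9/225

For an Itô process dX_t = a(t) dt + b(t) dB_t, the quadratic variation is <X>_t = int_0^t b(s)^2 ds (the drift term does not contribute). Here b(s) = -7*s^4/5, so
  b(s)^2 = 49*s^8/25.
Integrating from 0 to t:
  <X>_t = int_0^t (49*s^8/25) ds = 49*t^9/225.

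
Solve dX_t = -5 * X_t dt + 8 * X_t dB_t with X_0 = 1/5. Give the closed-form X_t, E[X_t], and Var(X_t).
X_t = 1/5 * exp((-37) t + (8) B_t); E[X_t] = exp(-5*t)/5; Var(X_t) = (exp(64*t) - 1)*exp(-10*t)/25

For GBM dX = mu X dt + sigma X dB with X_0 = x_0, apply Itô to Y = log X: dY = (mu - sigma^2/2) dt + sigma dB, so Y_t = log(x_0) + (mu - sigma^2/2) t + sigma B_t and hence X_t = x_0 * exp((mu - sigma^2/2) t + sigma B_t).
With mu = -5, sigma = 8, x_0 = 1/5, this gives:
  X_t = 1/5 * exp((-37) * t + (8) * B_t).
Since sigma*B_t ~ Normal(0, sigma^2 t), E[exp(sigma*B_t)] = exp(sigma^2 t / 2); so E[X_t] = x_0 * exp((mu - sigma^2/2) t) * exp(sigma^2 t / 2) = x_0 * exp(mu t) = exp(-5*t)/5.
Var(X_t) = E[X_t^2] - (E[X_t])^2 = x_0^2 * exp(2 mu t) * (exp(sigma^2 t) - 1) = (exp(64*t) - 1)*exp(-10*t)/25.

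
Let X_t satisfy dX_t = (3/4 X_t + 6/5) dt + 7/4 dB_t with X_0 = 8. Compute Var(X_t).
Var(X_t) = 49*exp(3*t/2)/24 - 49/24

The variance V(t) = Var(X_t) satisfies V'(t) = 2 a V(t) + c^2 with V(0) = 0 (drift coefficient is linear in X, diffusion is constant). With a = 3/4, c = 7/4, the solution is
  V(t) = (c^2 / (2 a)) * (exp(2 a t) - 1)
       = ((7/4)^2 / (2*(3/4))) * (exp((3/2) t) - 1)
       = 49*exp(3*t/2)/24 - 49/24.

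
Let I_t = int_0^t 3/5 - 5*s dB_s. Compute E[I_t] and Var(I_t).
E[I_t] = 0; Var(I_t) = t*(625*t^2 - 225*t + 27)/75

The Itô integral of a deterministic integrand f(s) has mean 0 because each increment f(s) * (B_{s+ds} - B_s) has mean 0. By the Itô isometry:
  Var( int_0^t f(s) dB_s ) = E[ (int_0^t f(s) dB_s)^2 ] = int_0^t f(s)^2 ds.
Here f(s) = 3/5 - 5*s, so f(s)^2 = (25*s - 3)^2/25. Integrate:
  int_0^t ((25*s - 3)^2/25) ds = t*(625*t^2 - 225*t + 27)/75.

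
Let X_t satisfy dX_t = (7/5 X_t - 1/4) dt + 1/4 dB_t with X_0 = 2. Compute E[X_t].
E[X_t] = 51*exp(7*t/5)/28 + 5/28

Taking expectations and using E[dB_t] = 0, the mean m(t) = E[X_t] satisfies the ODE m'(t) = a m(t) + b with m(0) = x_0. With a = 7/5, b = -1/4, x_0 = 2, the solution is
  m(t) = x_0 * exp(a t) + (b/a) * (exp(a t) - 1)
       = 2 * exp((7/5) t) + ((-1/4)/(7/5)) * (exp((7/5) t) - 1)
       = 51*exp(7*t/5)/28 + 5/28.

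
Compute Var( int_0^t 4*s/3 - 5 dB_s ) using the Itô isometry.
Var = t*(16*t^2 - 180*t + 675)/27

The Itô integral of a deterministic integrand f(s) has mean 0 because each increment f(s) * (B_{s+ds} - B_s) has mean 0. By the Itô isometry:
  Var( int_0^t f(s) dB_s ) = E[ (int_0^t f(s) dB_s)^2 ] = int_0^t f(s)^2 ds.
Here f(s) = 4*s/3 - 5, so f(s)^2 = (4*s - 15)^2/9. Integrate:
  int_0^t ((4*s - 15)^2/9) ds = t*(16*t^2 - 180*t + 675)/27.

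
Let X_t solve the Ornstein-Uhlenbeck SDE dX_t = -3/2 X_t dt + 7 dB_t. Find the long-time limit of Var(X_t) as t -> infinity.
lim Var(X_t) = 49/3

The OU SDE dX = -theta X dt + sigma dB admits the integrating factor exp(theta t): d(exp(theta t) X_t) = sigma exp(theta t) dB_t. Integrating from 0 to t gives X_t = x_0 * exp(-theta t) + sigma * int_0^t exp(-theta (t-s)) dB_s for any initial x_0. The Itô integral has variance (by the Itô isometry) sigma^2 * int_0^t exp(-2 theta (t - s)) ds = sigma^2 * (1 - exp(-2 theta t)) / (2 theta), independent of x_0.
With theta = 3/2, sigma = 7:
  Var(X_t) = (7)^2 * (1 - exp(-2*3/2 t)) / (2 * 3/2) = 49/3 - 49*exp(-3*t)/3.
As t -> infinity, exp(-2*3/2 t) -> 0, so the stationary variance is sigma^2 / (2 theta) = 49/3.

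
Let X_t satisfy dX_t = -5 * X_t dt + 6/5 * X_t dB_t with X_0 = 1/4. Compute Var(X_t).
Var(X_t) = (exp(36*t/25) - 1)*exp(-10*t)/16

For GBM dX = mu X dt + sigma X dB with X_0 = x_0, apply Itô to Y = log X: dY = (mu - sigma^2/2) dt + sigma dB, so Y_t = log(x_0) + (mu - sigma^2/2) t + sigma B_t and hence X_t = x_0 * exp((mu - sigma^2/2) t + sigma B_t).
With mu = -5, sigma = 6/5, x_0 = 1/4, this gives:
  X_t = 1/4 * exp((-143/25) * t + (6/5) * B_t).
Since sigma*B_t ~ Normal(0, sigma^2 t), E[exp(sigma*B_t)] = exp(sigma^2 t / 2); so E[X_t] = x_0 * exp((mu - sigma^2/2) t) * exp(sigma^2 t / 2) = x_0 * exp(mu t) = exp(-5*t)/4.
Var(X_t) = E[X_t^2] - (E[X_t])^2 = x_0^2 * exp(2 mu t) * (exp(sigma^2 t) - 1) = (exp(36*t/25) - 1)*exp(-10*t)/16.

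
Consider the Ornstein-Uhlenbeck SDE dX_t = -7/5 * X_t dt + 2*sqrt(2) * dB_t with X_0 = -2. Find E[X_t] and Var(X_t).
E[X_t] = -2*exp(-7*t/5); Var(X_t) = 20/7 - 20*exp(-14*t/5)/7

The OU SDE dX = -theta X dt + sigma dB admits the integrating factor exp(theta t): d(exp(theta t) X_t) = sigma exp(theta t) dB_t. Integrating from 0 to t:
  X_t = x_0 * exp(-theta t) + sigma * int_0^t exp(-theta (t-s)) dB_s.
The Itô integral has mean 0 and (by the Itô isometry) variance sigma^2 * int_0^t exp(-2 theta (t - s)) ds = sigma^2 * (1 - exp(-2 theta t)) / (2 theta).
With theta = 7/5, sigma = 2*sqrt(2), x_0 = -2:
  E[X_t] = -2 * exp(-7/5 t) = -2*exp(-7*t/5)
  Var(X_t) = (2*sqrt(2))^2 * (1 - exp(-2*7/5 t)) / (2 * 7/5) = 20/7 - 20*exp(-14*t/5)/7.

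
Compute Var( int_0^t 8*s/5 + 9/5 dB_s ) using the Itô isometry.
Var = t*(64*t^2 + 216*t + 243)/75

The Itô integral of a deterministic integrand f(s) has mean 0 because each increment f(s) * (B_{s+ds} - B_s) has mean 0. By the Itô isometry:
  Var( int_0^t f(s) dB_s ) = E[ (int_0^t f(s) dB_s)^2 ] = int_0^t f(s)^2 ds.
Here f(s) = 8*s/5 + 9/5, so f(s)^2 = (8*s + 9)^2/25. Integrate:
  int_0^t ((8*s + 9)^2/25) ds = t*(64*t^2 + 216*t + 243)/75.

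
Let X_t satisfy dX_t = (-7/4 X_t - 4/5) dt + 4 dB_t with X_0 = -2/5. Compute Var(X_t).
Var(X_t) = 32/7 - 32*exp(-7*t/2)/7

The variance V(t) = Var(X_t) satisfies V'(t) = 2 a V(t) + c^2 with V(0) = 0 (drift coefficient is linear in X, diffusion is constant). With a = -7/4, c = 4, the solution is
  V(t) = (c^2 / (2 a)) * (exp(2 a t) - 1)
       = (4^2 / (2*(-7/4))) * (exp((-7/2) t) - 1)
       = 32/7 - 32*exp(-7*t/2)/7.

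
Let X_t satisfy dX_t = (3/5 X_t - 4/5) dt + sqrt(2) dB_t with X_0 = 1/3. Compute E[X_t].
E[X_t] = 4/3 - exp(3*t/5)

Taking expectations and using E[dB_t] = 0, the mean m(t) = E[X_t] satisfies the ODE m'(t) = a m(t) + b with m(0) = x_0. With a = 3/5, b = -4/5, x_0 = 1/3, the solution is
  m(t) = x_0 * exp(a t) + (b/a) * (exp(a t) - 1)
       = (1/3) * exp((3/5) t) + ((-4/5)/(3/5)) * (exp((3/5) t) - 1)
       = 4/3 - exp(3*t/5).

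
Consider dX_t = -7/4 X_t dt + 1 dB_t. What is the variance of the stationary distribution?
lim Var(X_t) = 2/7

The OU SDE dX = -theta X dt + sigma dB admits the integrating factor exp(theta t): d(exp(theta t) X_t) = sigma exp(theta t) dB_t. Integrating from 0 to t gives X_t = x_0 * exp(-theta t) + sigma * int_0^t exp(-theta (t-s)) dB_s for any initial x_0. The Itô integral has variance (by the Itô isometry) sigma^2 * int_0^t exp(-2 theta (t - s)) ds = sigma^2 * (1 - exp(-2 theta t)) / (2 theta), independent of x_0.
With theta = 7/4, sigma = 1:
  Var(X_t) = (1)^2 * (1 - exp(-2*7/4 t)) / (2 * 7/4) = 2/7 - 2*exp(-7*t/2)/7.
As t -> infinity, exp(-2*7/4 t) -> 0, so the stationary variance is sigma^2 / (2 theta) = 2/7.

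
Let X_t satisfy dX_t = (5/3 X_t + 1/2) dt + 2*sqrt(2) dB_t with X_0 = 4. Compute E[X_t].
E[X_t] = 43*exp(5*t/3)/10 - 3/10

Taking expectations and using E[dB_t] = 0, the mean m(t) = E[X_t] satisfies the ODE m'(t) = a m(t) + b with m(0) = x_0. With a = 5/3, b = 1/2, x_0 = 4, the solution is
  m(t) = x_0 * exp(a t) + (b/a) * (exp(a t) - 1)
       = 4 * exp((5/3) t) + ((1/2)/(5/3)) * (exp((5/3) t) - 1)
       = 43*exp(5*t/3)/10 - 3/10.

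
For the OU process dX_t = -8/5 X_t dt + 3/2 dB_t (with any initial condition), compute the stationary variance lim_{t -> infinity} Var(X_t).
lim Var(X_t) = 45/64

The OU SDE dX = -theta X dt + sigma dB admits the integrating factor exp(theta t): d(exp(theta t) X_t) = sigma exp(theta t) dB_t. Integrating from 0 to t gives X_t = x_0 * exp(-theta t) + sigma * int_0^t exp(-theta (t-s)) dB_s for any initial x_0. The Itô integral has variance (by the Itô isometry) sigma^2 * int_0^t exp(-2 theta (t - s)) ds = sigma^2 * (1 - exp(-2 theta t)) / (2 theta), independent of x_0.
With theta = 8/5, sigma = 3/2:
  Var(X_t) = (3/2)^2 * (1 - exp(-2*8/5 t)) / (2 * 8/5) = 45/64 - 45*exp(-16*t/5)/64.
As t -> infinity, exp(-2*8/5 t) -> 0, so the stationary variance is sigma^2 / (2 theta) = 45/64.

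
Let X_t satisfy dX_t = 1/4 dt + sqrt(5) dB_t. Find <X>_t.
<X>_t = 5*t

For an Itô process dX_t = a(t) dt + b(t) dB_t, the quadratic variation is <X>_t = int_0^t b(s)^2 ds (the drift term does not contribute). Here b(s) = sqrt(5), so
  b(s)^2 = 5.
Integrating from 0 to t:
  <X>_t = int_0^t (5) ds = 5*t.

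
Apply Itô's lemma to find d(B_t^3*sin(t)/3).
d(B_t^3*sin(t)/3) = (B_t*(B_t^2*cos(t)/3 + sin(t))) dt + (B_t^2*sin(t)) dB_t

Itô's formula for f(t, x): d f(t, B_t) = (f_t + (1/2) f_xx) dt + f_x dB_t. Compute partials of f(t, x) = x^3*sin(t)/3:
  f_t(t,x)  = x^3*cos(t)/3
  f_x(t,x)  = x^2*sin(t)
  f_xx(t,x) = 2*x*sin(t)
Assemble drift = f_t + (1/2) f_xx = x*(x^2*cos(t)/3 + sin(t)) and diffusion = f_x = x^2*sin(t). Substituting x = B_t:
  d(B_t^3*sin(t)/3) = (B_t*(B_t^2*cos(t)/3 + sin(t))) dt + (B_t^2*sin(t)) dB_t.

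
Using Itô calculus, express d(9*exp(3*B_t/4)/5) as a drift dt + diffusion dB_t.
d(9*exp(3*B_t/4)/5) = (81*exp(3*B_t/4)/160) dt + (27*exp(3*B_t/4)/20) dB_t

Itô's formula for f(B_t) gives d f(B_t) = f'(B_t) dB_t + (1/2) f''(B_t) dt. Compute derivatives of f(x) = 9*exp(3*x/4)/5:
  f'(x)  = 27*exp(3*x/4)/20
  f''(x) = 81*exp(3*x/4)/80
Substitute x = B_t and multiply the f'' term by 1/2:
  drift     = (1/2) * (81*exp(3*x/4)/80) evaluated at B_t = 81*exp(3*B_t/4)/160
  diffusion = (27*exp(3*x/4)/20) evaluated at B_t = 27*exp(3*B_t/4)/20
Therefore d(9*exp(3*B_t/4)/5) = (81*exp(3*B_t/4)/160) dt + (27*exp(3*B_t/4)/20) dB_t.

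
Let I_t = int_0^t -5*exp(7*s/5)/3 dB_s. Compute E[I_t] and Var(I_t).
E[I_t] = 0; Var(I_t) = 125*exp(14*t/5)/126 - 125/126

The Itô integral of a deterministic integrand f(s) has mean 0 because each increment f(s) * (B_{s+ds} - B_s) has mean 0. By the Itô isometry:
  Var( int_0^t f(s) dB_s ) = E[ (int_0^t f(s) dB_s)^2 ] = int_0^t f(s)^2 ds.
Here f(s) = -5*exp(7*s/5)/3, so f(s)^2 = 25*exp(14*s/5)/9. Integrate:
  int_0^t (25*exp(14*s/5)/9) ds = 125*exp(14*t/5)/126 - 125/126.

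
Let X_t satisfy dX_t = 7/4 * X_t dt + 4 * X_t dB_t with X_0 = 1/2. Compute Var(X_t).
Var(X_t) = (exp(16*t) - 1)*exp(7*t/2)/4

For GBM dX = mu X dt + sigma X dB with X_0 = x_0, apply Itô to Y = log X: dY = (mu - sigma^2/2) dt + sigma dB, so Y_t = log(x_0) + (mu - sigma^2/2) t + sigma B_t and hence X_t = x_0 * exp((mu - sigma^2/2) t + sigma B_t).
With mu = 7/4, sigma = 4, x_0 = 1/2, this gives:
  X_t = 1/2 * exp((-25/4) * t + (4) * B_t).
Since sigma*B_t ~ Normal(0, sigma^2 t), E[exp(sigma*B_t)] = exp(sigma^2 t / 2); so E[X_t] = x_0 * exp((mu - sigma^2/2) t) * exp(sigma^2 t / 2) = x_0 * exp(mu t) = exp(7*t/4)/2.
Var(X_t) = E[X_t^2] - (E[X_t])^2 = x_0^2 * exp(2 mu t) * (exp(sigma^2 t) - 1) = (exp(16*t) - 1)*exp(7*t/2)/4.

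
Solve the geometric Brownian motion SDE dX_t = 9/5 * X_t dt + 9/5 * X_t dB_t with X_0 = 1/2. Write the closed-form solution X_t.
X_t = 1/2 * exp((9/50) * t + (9/5) * B_t)

For GBM dX = mu X dt + sigma X dB with X_0 = x_0, apply Itô to Y = log X: dY = (mu - sigma^2/2) dt + sigma dB, so Y_t = log(x_0) + (mu - sigma^2/2) t + sigma B_t and hence X_t = x_0 * exp((mu - sigma^2/2) t + sigma B_t).
With mu = 9/5, sigma = 9/5, x_0 = 1/2, this gives:
  X_t = 1/2 * exp((9/50) * t + (9/5) * B_t).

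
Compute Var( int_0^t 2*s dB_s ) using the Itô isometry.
Var = 4*t^3/3

The Itô integral of a deterministic integrand f(s) has mean 0 because each increment f(s) * (B_{s+ds} - B_s) has mean 0. By the Itô isometry:
  Var( int_0^t f(s) dB_s ) = E[ (int_0^t f(s) dB_s)^2 ] = int_0^t f(s)^2 ds.
Here f(s) = 2*s, so f(s)^2 = 4*s^2. Integrate:
  int_0^t (4*s^2) ds = 4*t^3/3.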